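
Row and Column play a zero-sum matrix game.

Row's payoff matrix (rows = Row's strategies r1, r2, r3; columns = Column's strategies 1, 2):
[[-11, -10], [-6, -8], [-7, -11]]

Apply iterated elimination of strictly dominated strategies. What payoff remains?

Row r1 is strictly dominated by row r2 (-6>-11, -8>-10); eliminate r1.
Row r3 is strictly dominated by row r2 (-6>-7, -8>-11); eliminate r3.
Column 1 is strictly dominated by 2 for Column (-8<-6); eliminate 1.
Only (r2, 2) remains, with payoff -8.

-8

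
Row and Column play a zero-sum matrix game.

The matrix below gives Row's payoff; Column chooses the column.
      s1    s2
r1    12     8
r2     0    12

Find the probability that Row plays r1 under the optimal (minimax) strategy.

3/4

Row minima are 8 and 0, so Row's maximin is 8; column maxima are 12 and 12, so Column's minimax is 12. These differ, so the equilibrium is in mixed strategies.
Let Row play r1 with probability p. Column is indifferent when 12p = 8p + 12(1−p), giving p = 3/4.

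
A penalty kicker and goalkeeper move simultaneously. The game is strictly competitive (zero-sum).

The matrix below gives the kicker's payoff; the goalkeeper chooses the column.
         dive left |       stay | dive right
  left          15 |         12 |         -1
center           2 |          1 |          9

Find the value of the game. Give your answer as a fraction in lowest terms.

109/21

Column dive left is strictly dominated by stay for the goalkeeper (it gives the kicker more in every row).
The remaining 2×2 game on (left, center) × (stay, dive right) has no saddle point. Let the kicker play left with probability p; indifference gives 12p + (1−p) = −p + 9(1−p), so p = 8/21.
Similarly the goalkeeper's optimal q on stay is 10/21, and the value is 12·(10/21) + (-1)·(11/21) = 109/21.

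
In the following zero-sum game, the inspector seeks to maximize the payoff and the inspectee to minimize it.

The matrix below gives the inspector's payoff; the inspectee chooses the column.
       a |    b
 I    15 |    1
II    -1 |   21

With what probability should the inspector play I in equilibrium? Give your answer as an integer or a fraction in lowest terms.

11/18

Row minima are 1 and -1, so the inspector's maximin is 1; column maxima are 15 and 21, so the inspectee's minimax is 15. These differ, so the equilibrium is in mixed strategies.
Let the inspector play I with probability p. The inspectee is indifferent when 15p − (1−p) = p + 21(1−p), giving p = 11/18.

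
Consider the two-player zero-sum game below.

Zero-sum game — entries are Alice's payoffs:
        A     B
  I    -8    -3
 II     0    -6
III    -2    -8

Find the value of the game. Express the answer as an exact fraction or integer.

-48/11

Row III is strictly dominated by row II, so Alice never plays it.
The remaining 2×2 game on (I, II) × (A, B) has no saddle point. Let Alice play I with probability p; indifference gives −8p = −3p − 6(1−p), so p = 6/11.
Similarly Bob's optimal q on A is 3/11, and the value is -8·(3/11) + (-3)·(8/11) = -48/11.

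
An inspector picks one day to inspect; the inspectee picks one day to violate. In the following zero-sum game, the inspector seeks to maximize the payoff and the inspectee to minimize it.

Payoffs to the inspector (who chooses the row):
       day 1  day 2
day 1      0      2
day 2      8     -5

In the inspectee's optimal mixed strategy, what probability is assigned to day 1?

7/15

Row minima are 0 and -5, so the inspector's maximin is 0; column maxima are 8 and 2, so the inspectee's minimax is 2. These differ, so the equilibrium is in mixed strategies.
Let the inspectee play day 1 with probability q. The inspector is indifferent when 2(1−q) = 8q − 5(1−q), giving q = 7/15.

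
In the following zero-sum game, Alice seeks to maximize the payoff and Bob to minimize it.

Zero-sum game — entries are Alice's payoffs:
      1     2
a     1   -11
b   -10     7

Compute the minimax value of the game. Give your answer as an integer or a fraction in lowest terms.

-103/29

Row minima are -11 and -10, so Alice's maximin is -10; column maxima are 1 and 7, so Bob's minimax is 1. These differ, so the equilibrium is in mixed strategies.
Let Alice play a with probability p. Bob is indifferent when p − 10(1−p) = −11p + 7(1−p), giving p = 17/29.
Let Bob play 1 with probability q. Alice is indifferent when q − 11(1−q) = −10q + 7(1−q), giving q = 18/29.
The value is 1·(18/29) + (-11)·(11/29) = -103/29.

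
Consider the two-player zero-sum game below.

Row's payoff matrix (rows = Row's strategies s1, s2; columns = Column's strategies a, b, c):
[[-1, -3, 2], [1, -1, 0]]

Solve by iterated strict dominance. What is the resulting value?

-1

Column a is strictly dominated by b for Column (-3<-1, -1<1); eliminate a.
Column c is strictly dominated by b for Column (-3<2, -1<0); eliminate c.
Row s1 is strictly dominated by row s2 (-1>-3); eliminate s1.
Only (s2, b) remains, with payoff -1.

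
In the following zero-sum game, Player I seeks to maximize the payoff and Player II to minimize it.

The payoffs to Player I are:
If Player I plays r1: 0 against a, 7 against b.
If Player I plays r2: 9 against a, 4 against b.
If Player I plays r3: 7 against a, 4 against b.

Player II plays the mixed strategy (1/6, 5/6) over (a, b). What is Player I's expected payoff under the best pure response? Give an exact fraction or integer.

35/6

r1: (0)·(1/6) + (7)·(5/6) = 35/6.
r2: (9)·(1/6) + (4)·(5/6) = 29/6.
r3: (7)·(1/6) + (4)·(5/6) = 9/2.
The best pure response is r1 with expected payoff 35/6.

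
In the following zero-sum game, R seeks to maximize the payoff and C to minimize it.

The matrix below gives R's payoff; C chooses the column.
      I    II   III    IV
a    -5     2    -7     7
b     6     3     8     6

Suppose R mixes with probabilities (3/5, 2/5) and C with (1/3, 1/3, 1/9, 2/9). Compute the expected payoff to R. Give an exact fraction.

Against (1/3, 1/3, 1/9, 2/9), each row's expected payoff is a: -2/9; b: 47/9.
Taking the (3/5, 2/5)-weighted average: (3/5)·(-2/9) + (2/5)·(47/9) = 88/45.

88/45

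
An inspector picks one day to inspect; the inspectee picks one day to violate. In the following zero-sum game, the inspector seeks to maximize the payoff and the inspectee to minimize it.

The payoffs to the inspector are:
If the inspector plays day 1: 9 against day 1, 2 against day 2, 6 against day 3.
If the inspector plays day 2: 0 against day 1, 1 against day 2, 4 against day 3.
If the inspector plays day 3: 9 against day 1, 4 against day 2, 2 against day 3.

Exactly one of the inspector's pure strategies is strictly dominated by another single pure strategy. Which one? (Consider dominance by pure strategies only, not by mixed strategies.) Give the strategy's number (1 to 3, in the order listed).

Compare day 2 with day 1: 9 > 0, 2 > 1, 6 > 4.
So day 1 strictly dominates day 2 for the inspector; day 2 is strictly dominated.

2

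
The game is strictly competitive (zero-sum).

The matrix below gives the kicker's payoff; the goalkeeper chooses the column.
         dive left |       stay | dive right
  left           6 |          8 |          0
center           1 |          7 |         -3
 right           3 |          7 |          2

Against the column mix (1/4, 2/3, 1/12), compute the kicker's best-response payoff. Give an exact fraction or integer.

left: (6)·(1/4) + (8)·(2/3) + (0)·(1/12) = 41/6.
center: (1)·(1/4) + (7)·(2/3) + (-3)·(1/12) = 14/3.
right: (3)·(1/4) + (7)·(2/3) + (2)·(1/12) = 67/12.
The best pure response is left with expected payoff 41/6.

41/6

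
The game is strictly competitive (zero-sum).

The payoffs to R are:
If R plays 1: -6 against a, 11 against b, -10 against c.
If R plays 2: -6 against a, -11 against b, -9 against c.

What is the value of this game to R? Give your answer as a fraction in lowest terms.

-209/23

Column a is strictly dominated by c for C (it gives R more in every row).
The remaining 2×2 game on (1, 2) × (b, c) has no saddle point. Let R play 1 with probability p; indifference gives 11p − 11(1−p) = −10p − 9(1−p), so p = 2/23.
Similarly C's optimal q on b is 1/23, and the value is 11·(1/23) + (-10)·(22/23) = -209/23.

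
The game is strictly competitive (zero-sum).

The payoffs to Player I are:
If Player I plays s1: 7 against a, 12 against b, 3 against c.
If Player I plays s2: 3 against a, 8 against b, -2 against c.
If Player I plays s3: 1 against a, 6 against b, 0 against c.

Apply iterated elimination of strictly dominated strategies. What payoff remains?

Row s3 is strictly dominated by row s1 (7>1, 12>6, 3>0); eliminate s3.
Row s2 is strictly dominated by row s1 (7>3, 12>8, 3>-2); eliminate s2.
Column b is strictly dominated by a for Player II (7<12); eliminate b.
Column a is strictly dominated by c for Player II (3<7); eliminate a.
Only (s1, c) remains, with payoff 3.

3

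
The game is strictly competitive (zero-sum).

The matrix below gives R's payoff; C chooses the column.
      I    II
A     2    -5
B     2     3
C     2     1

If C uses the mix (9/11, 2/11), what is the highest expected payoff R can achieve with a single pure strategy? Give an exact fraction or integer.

24/11

A: (2)·(9/11) + (-5)·(2/11) = 8/11.
B: (2)·(9/11) + (3)·(2/11) = 24/11.
C: (2)·(9/11) + (1)·(2/11) = 20/11.
The best pure response is B with expected payoff 24/11.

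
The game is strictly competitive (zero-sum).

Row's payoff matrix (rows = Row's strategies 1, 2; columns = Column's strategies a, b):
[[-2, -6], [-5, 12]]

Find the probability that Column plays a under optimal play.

6/7

Row minima are -6 and -5, so Row's maximin is -5; column maxima are -2 and 12, so Column's minimax is -2. These differ, so the equilibrium is in mixed strategies.
Let Column play a with probability q. Row is indifferent when −2q − 6(1−q) = −5q + 12(1−q), giving q = 6/7.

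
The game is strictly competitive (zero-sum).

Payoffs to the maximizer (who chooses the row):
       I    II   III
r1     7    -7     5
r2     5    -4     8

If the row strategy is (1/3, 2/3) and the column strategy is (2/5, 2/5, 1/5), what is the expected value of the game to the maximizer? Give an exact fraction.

5/3

Against (2/5, 2/5, 1/5), each row's expected payoff is r1: 1; r2: 2.
Taking the (1/3, 2/3)-weighted average: (1/3)·(1) + (2/3)·(2) = 5/3.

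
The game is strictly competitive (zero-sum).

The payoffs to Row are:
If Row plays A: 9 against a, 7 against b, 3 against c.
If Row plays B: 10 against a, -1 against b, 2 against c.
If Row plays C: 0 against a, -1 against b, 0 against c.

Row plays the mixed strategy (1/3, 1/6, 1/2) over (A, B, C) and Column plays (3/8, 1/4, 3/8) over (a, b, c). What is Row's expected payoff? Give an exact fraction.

Against (3/8, 1/4, 3/8), each row's expected payoff is A: 25/4; B: 17/4; C: -1/4.
Taking the (1/3, 1/6, 1/2)-weighted average: (1/3)·(25/4) + (1/6)·(17/4) + (1/2)·(-1/4) = 8/3.

8/3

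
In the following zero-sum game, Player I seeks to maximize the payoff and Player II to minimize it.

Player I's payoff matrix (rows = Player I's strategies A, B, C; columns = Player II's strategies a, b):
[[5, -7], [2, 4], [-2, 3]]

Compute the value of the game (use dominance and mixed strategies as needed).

17/7

Row C is strictly dominated by row B, so Player I never plays it.
The remaining 2×2 game on (A, B) × (a, b) has no saddle point. Let Player I play A with probability p; indifference gives 5p + 2(1−p) = −7p + 4(1−p), so p = 1/7.
Similarly Player II's optimal q on a is 11/14, and the value is 5·(11/14) + (-7)·(3/14) = 17/7.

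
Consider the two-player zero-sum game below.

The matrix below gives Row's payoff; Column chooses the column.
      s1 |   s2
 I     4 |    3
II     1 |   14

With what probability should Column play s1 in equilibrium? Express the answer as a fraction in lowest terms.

Row minima are 3 and 1, so Row's maximin is 3; column maxima are 4 and 14, so Column's minimax is 4. These differ, so the equilibrium is in mixed strategies.
Let Column play s1 with probability q. Row is indifferent when 4q + 3(1−q) = q + 14(1−q), giving q = 11/14.

11/14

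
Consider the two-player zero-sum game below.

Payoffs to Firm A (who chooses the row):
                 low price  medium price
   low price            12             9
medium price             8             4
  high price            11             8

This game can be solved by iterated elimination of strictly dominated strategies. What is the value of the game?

9

Column low price is strictly dominated by medium price for Firm B (9<12, 4<8, 8<11); eliminate low price.
Row high price is strictly dominated by row low price (9>8); eliminate high price.
Row medium price is strictly dominated by row low price (9>4); eliminate medium price.
Only (low price, medium price) remains, with payoff 9.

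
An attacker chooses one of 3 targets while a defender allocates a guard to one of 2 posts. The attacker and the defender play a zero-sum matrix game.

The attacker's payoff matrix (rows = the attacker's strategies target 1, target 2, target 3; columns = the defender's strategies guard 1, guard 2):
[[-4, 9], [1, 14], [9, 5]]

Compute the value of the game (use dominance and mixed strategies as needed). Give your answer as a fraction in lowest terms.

Row target 1 is strictly dominated by row target 2, so the attacker never plays it.
The remaining 2×2 game on (target 2, target 3) × (guard 1, guard 2) has no saddle point. Let the attacker play target 2 with probability p; indifference gives p + 9(1−p) = 14p + 5(1−p), so p = 4/17.
Similarly the defender's optimal q on guard 1 is 9/17, and the value is 1·(9/17) + (14)·(8/17) = 121/17.

121/17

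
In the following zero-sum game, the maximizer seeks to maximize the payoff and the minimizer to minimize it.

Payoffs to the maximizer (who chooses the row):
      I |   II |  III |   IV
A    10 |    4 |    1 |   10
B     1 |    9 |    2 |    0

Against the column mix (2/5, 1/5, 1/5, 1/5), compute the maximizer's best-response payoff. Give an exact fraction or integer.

7

A: (10)·(2/5) + (4)·(1/5) + (1)·(1/5) + (10)·(1/5) = 7.
B: (1)·(2/5) + (9)·(1/5) + (2)·(1/5) + (0)·(1/5) = 13/5.
The best pure response is A with expected payoff 7.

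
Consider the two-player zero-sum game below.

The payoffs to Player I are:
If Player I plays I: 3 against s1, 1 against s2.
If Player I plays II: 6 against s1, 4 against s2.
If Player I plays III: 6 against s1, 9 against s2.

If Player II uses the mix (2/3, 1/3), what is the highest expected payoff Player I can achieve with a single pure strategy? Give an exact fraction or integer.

7

I: (3)·(2/3) + (1)·(1/3) = 7/3.
II: (6)·(2/3) + (4)·(1/3) = 16/3.
III: (6)·(2/3) + (9)·(1/3) = 7.
The best pure response is III with expected payoff 7.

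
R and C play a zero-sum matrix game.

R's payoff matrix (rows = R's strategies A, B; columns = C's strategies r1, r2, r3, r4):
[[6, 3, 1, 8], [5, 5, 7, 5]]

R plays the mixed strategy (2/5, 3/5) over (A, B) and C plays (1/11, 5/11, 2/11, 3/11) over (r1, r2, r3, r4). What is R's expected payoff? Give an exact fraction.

271/55

Against (1/11, 5/11, 2/11, 3/11), each row's expected payoff is A: 47/11; B: 59/11.
Taking the (2/5, 3/5)-weighted average: (2/5)·(47/11) + (3/5)·(59/11) = 271/55.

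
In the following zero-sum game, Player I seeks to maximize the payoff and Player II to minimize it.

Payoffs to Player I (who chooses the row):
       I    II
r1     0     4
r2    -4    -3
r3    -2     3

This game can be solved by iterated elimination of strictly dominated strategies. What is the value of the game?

Row r2 is strictly dominated by row r1 (0>-4, 4>-3); eliminate r2.
Row r3 is strictly dominated by row r1 (0>-2, 4>3); eliminate r3.
Column II is strictly dominated by I for Player II (0<4); eliminate II.
Only (r1, I) remains, with payoff 0.

0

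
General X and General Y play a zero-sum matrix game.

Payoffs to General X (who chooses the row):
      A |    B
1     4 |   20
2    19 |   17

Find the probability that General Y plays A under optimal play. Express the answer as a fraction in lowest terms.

1/6

Row minima are 4 and 17, so General X's maximin is 17; column maxima are 19 and 20, so General Y's minimax is 19. These differ, so the equilibrium is in mixed strategies.
Let General Y play A with probability q. General X is indifferent when 4q + 20(1−q) = 19q + 17(1−q), giving q = 1/6.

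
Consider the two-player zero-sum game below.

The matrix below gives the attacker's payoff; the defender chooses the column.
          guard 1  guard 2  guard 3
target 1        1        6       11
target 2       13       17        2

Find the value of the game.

Column guard 2 is strictly dominated by guard 1 for the defender (it gives the attacker more in every row).
The remaining 2×2 game on (target 1, target 2) × (guard 1, guard 3) has no saddle point. Let the attacker play target 1 with probability p; indifference gives p + 13(1−p) = 11p + 2(1−p), so p = 11/21.
Similarly the defender's optimal q on guard 1 is 3/7, and the value is 1·(3/7) + (11)·(4/7) = 47/7.

47/7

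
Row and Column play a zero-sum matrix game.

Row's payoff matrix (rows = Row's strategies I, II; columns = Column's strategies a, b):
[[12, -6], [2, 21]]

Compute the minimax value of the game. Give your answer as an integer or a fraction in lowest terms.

Row minima are -6 and 2, so Row's maximin is 2; column maxima are 12 and 21, so Column's minimax is 12. These differ, so the equilibrium is in mixed strategies.
Let Row play I with probability p. Column is indifferent when 12p + 2(1−p) = −6p + 21(1−p), giving p = 19/37.
Let Column play a with probability q. Row is indifferent when 12q − 6(1−q) = 2q + 21(1−q), giving q = 27/37.
The value is 12·(27/37) + (-6)·(10/37) = 264/37.

264/37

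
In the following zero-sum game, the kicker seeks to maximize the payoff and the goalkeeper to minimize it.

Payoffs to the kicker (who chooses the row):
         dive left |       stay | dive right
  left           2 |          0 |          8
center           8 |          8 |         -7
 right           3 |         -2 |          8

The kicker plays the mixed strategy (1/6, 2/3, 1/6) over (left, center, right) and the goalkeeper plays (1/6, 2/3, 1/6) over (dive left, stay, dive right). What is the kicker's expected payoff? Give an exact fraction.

145/36

Against (1/6, 2/3, 1/6), each row's expected payoff is left: 5/3; center: 11/2; right: 1/2.
Taking the (1/6, 2/3, 1/6)-weighted average: (1/6)·(5/3) + (2/3)·(11/2) + (1/6)·(1/2) = 145/36.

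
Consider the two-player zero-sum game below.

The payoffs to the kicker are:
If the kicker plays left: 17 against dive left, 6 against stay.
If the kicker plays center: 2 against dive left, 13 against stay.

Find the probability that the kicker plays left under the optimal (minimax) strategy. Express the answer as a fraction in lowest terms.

1/2

Row minima are 6 and 2, so the kicker's maximin is 6; column maxima are 17 and 13, so the goalkeeper's minimax is 13. These differ, so the equilibrium is in mixed strategies.
Let the kicker play left with probability p. The goalkeeper is indifferent when 17p + 2(1−p) = 6p + 13(1−p), giving p = 1/2.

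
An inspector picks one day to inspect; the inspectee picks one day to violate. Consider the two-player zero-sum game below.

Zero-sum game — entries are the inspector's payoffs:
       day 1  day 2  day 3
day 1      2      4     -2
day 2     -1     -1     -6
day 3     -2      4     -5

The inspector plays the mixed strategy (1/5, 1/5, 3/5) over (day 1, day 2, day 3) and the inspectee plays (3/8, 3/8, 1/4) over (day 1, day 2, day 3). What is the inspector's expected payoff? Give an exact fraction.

Against (3/8, 3/8, 1/4), each row's expected payoff is day 1: 7/4; day 2: -9/4; day 3: -1/2.
Taking the (1/5, 1/5, 3/5)-weighted average: (1/5)·(7/4) + (1/5)·(-9/4) + (3/5)·(-1/2) = -2/5.

-2/5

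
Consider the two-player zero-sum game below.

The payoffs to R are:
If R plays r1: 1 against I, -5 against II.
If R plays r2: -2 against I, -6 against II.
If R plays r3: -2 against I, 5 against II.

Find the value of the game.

Row r2 is strictly dominated by row r1, so R never plays it.
The remaining 2×2 game on (r1, r3) × (I, II) has no saddle point. Let R play r1 with probability p; indifference gives p − 2(1−p) = −5p + 5(1−p), so p = 7/13.
Similarly C's optimal q on I is 10/13, and the value is 1·(10/13) + (-5)·(3/13) = -5/13.

-5/13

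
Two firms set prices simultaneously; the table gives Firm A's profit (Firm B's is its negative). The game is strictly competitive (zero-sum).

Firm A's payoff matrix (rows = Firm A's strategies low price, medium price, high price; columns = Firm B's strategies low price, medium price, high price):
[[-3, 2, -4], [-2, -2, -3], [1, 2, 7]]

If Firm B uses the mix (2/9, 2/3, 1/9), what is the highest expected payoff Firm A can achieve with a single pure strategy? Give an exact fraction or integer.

7/3

low price: (-3)·(2/9) + (2)·(2/3) + (-4)·(1/9) = 2/9.
medium price: (-2)·(2/9) + (-2)·(2/3) + (-3)·(1/9) = -19/9.
high price: (1)·(2/9) + (2)·(2/3) + (7)·(1/9) = 7/3.
The best pure response is high price with expected payoff 7/3.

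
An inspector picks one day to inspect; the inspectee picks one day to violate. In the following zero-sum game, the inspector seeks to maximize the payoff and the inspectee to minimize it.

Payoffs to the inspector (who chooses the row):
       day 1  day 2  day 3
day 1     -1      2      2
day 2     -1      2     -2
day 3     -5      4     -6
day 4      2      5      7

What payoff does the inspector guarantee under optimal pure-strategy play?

2

Row minima: -1, -2, -6, 2 → the inspector's maximin is 2.
Column maxima: 2, 5, 7 → the inspectee's minimax is 2.
They coincide at (day 4, day 1), so the value is 2.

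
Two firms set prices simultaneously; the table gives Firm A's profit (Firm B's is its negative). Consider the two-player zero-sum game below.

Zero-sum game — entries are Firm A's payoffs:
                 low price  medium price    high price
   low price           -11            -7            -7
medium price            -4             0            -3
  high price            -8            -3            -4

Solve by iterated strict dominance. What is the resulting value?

-4

Column high price is strictly dominated by low price for Firm B (-11<-7, -4<-3, -8<-4); eliminate high price.
Column medium price is strictly dominated by low price for Firm B (-11<-7, -4<0, -8<-3); eliminate medium price.
Row high price is strictly dominated by row medium price (-4>-8); eliminate high price.
Row low price is strictly dominated by row medium price (-4>-11); eliminate low price.
Only (medium price, low price) remains, with payoff -4.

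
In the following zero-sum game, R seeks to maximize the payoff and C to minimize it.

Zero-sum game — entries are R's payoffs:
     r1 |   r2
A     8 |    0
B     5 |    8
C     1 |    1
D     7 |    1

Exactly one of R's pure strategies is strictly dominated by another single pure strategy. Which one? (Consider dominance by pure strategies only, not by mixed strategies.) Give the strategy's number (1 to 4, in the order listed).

Compare C with B: 5 > 1, 8 > 1.
So B strictly dominates C for R; C is strictly dominated.

3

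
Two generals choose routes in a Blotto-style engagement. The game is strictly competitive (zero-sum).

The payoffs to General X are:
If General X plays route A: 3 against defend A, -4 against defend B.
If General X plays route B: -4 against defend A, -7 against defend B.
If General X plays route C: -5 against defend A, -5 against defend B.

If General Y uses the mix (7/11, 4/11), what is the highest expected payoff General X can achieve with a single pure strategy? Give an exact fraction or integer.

5/11

route A: (3)·(7/11) + (-4)·(4/11) = 5/11.
route B: (-4)·(7/11) + (-7)·(4/11) = -56/11.
route C: (-5)·(7/11) + (-5)·(4/11) = -5.
The best pure response is route A with expected payoff 5/11.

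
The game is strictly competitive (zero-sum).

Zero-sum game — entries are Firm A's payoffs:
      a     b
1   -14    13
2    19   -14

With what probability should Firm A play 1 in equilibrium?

11/20

Row minima are -14 and -14, so Firm A's maximin is -14; column maxima are 19 and 13, so Firm B's minimax is 13. These differ, so the equilibrium is in mixed strategies.
Let Firm A play 1 with probability p. Firm B is indifferent when −14p + 19(1−p) = 13p − 14(1−p), giving p = 11/20.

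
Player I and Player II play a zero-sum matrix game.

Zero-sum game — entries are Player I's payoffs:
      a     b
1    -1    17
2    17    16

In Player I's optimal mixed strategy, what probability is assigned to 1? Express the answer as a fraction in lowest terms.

Row minima are -1 and 16, so Player I's maximin is 16; column maxima are 17 and 17, so Player II's minimax is 17. These differ, so the equilibrium is in mixed strategies.
Let Player I play 1 with probability p. Player II is indifferent when −p + 17(1−p) = 17p + 16(1−p), giving p = 1/19.

1/19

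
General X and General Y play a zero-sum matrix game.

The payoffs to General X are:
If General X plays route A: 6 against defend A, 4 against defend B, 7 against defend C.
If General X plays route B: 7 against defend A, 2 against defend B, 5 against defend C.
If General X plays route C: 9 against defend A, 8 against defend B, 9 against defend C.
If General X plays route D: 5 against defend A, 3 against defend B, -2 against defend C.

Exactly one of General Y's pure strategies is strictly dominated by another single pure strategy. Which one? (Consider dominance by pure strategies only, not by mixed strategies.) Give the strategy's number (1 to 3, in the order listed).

General Y prefers columns that give General X less. Compare defend A with defend B: 4 < 6, 2 < 7, 8 < 9, 3 < 5.
So defend B strictly dominates defend A for General Y; defend A is strictly dominated.

1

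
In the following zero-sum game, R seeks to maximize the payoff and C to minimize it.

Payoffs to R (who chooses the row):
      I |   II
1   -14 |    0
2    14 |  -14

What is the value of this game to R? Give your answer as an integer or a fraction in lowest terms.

Row minima are -14 and -14, so R's maximin is -14; column maxima are 14 and 0, so C's minimax is 0. These differ, so the equilibrium is in mixed strategies.
Let R play 1 with probability p. C is indifferent when −14p + 14(1−p) = −14(1−p), giving p = 2/3.
Let C play I with probability q. R is indifferent when −14q = 14q − 14(1−q), giving q = 1/3.
The value is -14·(1/3) + (0)·(2/3) = -14/3.

-14/3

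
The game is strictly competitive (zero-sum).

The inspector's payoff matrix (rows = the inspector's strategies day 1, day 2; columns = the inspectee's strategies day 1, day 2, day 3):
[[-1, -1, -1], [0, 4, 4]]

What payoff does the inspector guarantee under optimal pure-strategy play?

Row minima: -1, 0 → the inspector's maximin is 0.
Column maxima: 0, 4, 4 → the inspectee's minimax is 0.
They coincide at (day 2, day 1), so the value is 0.

0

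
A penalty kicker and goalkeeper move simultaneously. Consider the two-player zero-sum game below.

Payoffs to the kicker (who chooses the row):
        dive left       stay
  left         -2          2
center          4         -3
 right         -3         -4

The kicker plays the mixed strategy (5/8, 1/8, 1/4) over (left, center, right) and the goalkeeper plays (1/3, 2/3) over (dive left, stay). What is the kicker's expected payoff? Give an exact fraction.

-7/12

Against (1/3, 2/3), each row's expected payoff is left: 2/3; center: -2/3; right: -11/3.
Taking the (5/8, 1/8, 1/4)-weighted average: (5/8)·(2/3) + (1/8)·(-2/3) + (1/4)·(-11/3) = -7/12.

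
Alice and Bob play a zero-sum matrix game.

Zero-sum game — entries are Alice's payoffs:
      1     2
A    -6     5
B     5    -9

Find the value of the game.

Row minima are -6 and -9, so Alice's maximin is -6; column maxima are 5 and 5, so Bob's minimax is 5. These differ, so the equilibrium is in mixed strategies.
Let Alice play A with probability p. Bob is indifferent when −6p + 5(1−p) = 5p − 9(1−p), giving p = 14/25.
Let Bob play 1 with probability q. Alice is indifferent when −6q + 5(1−q) = 5q − 9(1−q), giving q = 14/25.
The value is -6·(14/25) + (5)·(11/25) = -29/25.

-29/25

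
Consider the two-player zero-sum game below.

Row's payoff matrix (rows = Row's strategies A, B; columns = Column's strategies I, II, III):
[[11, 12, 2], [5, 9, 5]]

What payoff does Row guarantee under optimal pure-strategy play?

Row minima: 2, 5 → Row's maximin is 5.
Column maxima: 11, 12, 5 → Column's minimax is 5.
They coincide at (B, III), so the value is 5.

5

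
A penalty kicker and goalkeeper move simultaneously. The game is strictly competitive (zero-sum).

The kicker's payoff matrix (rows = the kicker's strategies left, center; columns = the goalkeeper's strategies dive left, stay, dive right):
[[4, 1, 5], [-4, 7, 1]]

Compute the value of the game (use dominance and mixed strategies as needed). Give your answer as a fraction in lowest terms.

16/7

Column dive right is strictly dominated by dive left for the goalkeeper (it gives the kicker more in every row).
The remaining 2×2 game on (left, center) × (dive left, stay) has no saddle point. Let the kicker play left with probability p; indifference gives 4p − 4(1−p) = p + 7(1−p), so p = 11/14.
Similarly the goalkeeper's optimal q on dive left is 3/7, and the value is 4·(3/7) + (1)·(4/7) = 16/7.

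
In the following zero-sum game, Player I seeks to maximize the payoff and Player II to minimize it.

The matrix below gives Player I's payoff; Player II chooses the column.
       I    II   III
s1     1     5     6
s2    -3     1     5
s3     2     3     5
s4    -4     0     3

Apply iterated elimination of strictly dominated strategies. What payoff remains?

Column II is strictly dominated by I for Player II (1<5, -3<1, 2<3, -4<0); eliminate II.
Row s2 is strictly dominated by row s1 (1>-3, 6>5); eliminate s2.
Column III is strictly dominated by I for Player II (1<6, 2<5, -4<3); eliminate III.
Row s1 is strictly dominated by row s3 (2>1); eliminate s1.
Row s4 is strictly dominated by row s3 (2>-4); eliminate s4.
Only (s3, I) remains, with payoff 2.

2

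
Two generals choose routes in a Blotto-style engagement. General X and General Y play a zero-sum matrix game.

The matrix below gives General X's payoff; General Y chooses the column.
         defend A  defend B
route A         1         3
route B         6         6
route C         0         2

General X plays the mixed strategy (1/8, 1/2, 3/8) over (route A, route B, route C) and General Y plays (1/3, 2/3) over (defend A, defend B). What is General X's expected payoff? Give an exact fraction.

Against (1/3, 2/3), each row's expected payoff is route A: 7/3; route B: 6; route C: 4/3.
Taking the (1/8, 1/2, 3/8)-weighted average: (1/8)·(7/3) + (1/2)·(6) + (3/8)·(4/3) = 91/24.

91/24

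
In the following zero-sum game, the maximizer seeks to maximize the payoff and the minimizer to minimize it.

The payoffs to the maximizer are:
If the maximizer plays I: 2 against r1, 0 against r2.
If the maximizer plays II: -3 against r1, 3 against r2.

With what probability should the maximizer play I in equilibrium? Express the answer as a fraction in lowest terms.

Row minima are 0 and -3, so the maximizer's maximin is 0; column maxima are 2 and 3, so the minimizer's minimax is 2. These differ, so the equilibrium is in mixed strategies.
Let the maximizer play I with probability p. The minimizer is indifferent when 2p − 3(1−p) = 3(1−p), giving p = 3/4.

3/4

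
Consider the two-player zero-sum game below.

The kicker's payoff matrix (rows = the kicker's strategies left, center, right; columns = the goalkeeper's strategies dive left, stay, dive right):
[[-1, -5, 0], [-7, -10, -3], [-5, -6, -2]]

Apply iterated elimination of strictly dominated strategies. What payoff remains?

Row right is strictly dominated by row left (-1>-5, -5>-6, 0>-2); eliminate right.
Column dive left is strictly dominated by stay for the goalkeeper (-5<-1, -10<-7); eliminate dive left.
Row center is strictly dominated by row left (-5>-10, 0>-3); eliminate center.
Column dive right is strictly dominated by stay for the goalkeeper (-5<0); eliminate dive right.
Only (left, stay) remains, with payoff -5.

-5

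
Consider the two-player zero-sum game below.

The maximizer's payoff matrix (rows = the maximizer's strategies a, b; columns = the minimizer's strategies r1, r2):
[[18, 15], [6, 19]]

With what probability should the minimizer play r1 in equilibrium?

Row minima are 15 and 6, so the maximizer's maximin is 15; column maxima are 18 and 19, so the minimizer's minimax is 18. These differ, so the equilibrium is in mixed strategies.
Let the minimizer play r1 with probability q. The maximizer is indifferent when 18q + 15(1−q) = 6q + 19(1−q), giving q = 1/4.

1/4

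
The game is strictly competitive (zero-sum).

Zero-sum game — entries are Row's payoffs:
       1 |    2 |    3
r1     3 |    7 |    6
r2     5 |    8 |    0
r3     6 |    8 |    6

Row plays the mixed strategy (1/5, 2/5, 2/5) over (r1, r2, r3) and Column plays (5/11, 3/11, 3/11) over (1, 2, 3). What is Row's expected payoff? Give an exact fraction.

296/55

Against (5/11, 3/11, 3/11), each row's expected payoff is r1: 54/11; r2: 49/11; r3: 72/11.
Taking the (1/5, 2/5, 2/5)-weighted average: (1/5)·(54/11) + (2/5)·(49/11) + (2/5)·(72/11) = 296/55.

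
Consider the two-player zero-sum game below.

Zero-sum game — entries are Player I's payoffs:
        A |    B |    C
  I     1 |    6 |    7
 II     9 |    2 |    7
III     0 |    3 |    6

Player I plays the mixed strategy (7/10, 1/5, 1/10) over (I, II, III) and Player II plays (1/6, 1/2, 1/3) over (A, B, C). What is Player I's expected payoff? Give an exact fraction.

Against (1/6, 1/2, 1/3), each row's expected payoff is I: 11/2; II: 29/6; III: 7/2.
Taking the (7/10, 1/5, 1/10)-weighted average: (7/10)·(11/2) + (1/5)·(29/6) + (1/10)·(7/2) = 31/6.

31/6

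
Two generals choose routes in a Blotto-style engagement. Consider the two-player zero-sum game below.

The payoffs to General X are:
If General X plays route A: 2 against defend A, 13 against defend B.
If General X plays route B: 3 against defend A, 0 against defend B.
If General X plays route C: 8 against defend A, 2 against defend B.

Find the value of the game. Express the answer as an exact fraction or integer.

Row route B is strictly dominated by row route C, so General X never plays it.
The remaining 2×2 game on (route A, route C) × (defend A, defend B) has no saddle point. Let General X play route A with probability p; indifference gives 2p + 8(1−p) = 13p + 2(1−p), so p = 6/17.
Similarly General Y's optimal q on defend A is 11/17, and the value is 2·(11/17) + (13)·(6/17) = 100/17.

100/17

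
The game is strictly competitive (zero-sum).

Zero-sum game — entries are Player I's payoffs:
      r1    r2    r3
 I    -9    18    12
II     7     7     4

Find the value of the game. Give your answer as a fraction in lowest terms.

Column r2 is strictly dominated by r3 for Player II (it gives Player I more in every row).
The remaining 2×2 game on (I, II) × (r1, r3) has no saddle point. Let Player I play I with probability p; indifference gives −9p + 7(1−p) = 12p + 4(1−p), so p = 1/8.
Similarly Player II's optimal q on r1 is 1/3, and the value is -9·(1/3) + (12)·(2/3) = 5.

5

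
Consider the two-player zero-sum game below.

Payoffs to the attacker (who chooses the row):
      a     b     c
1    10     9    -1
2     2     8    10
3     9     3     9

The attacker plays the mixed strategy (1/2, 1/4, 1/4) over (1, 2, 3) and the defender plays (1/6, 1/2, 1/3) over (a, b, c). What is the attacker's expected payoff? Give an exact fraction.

Against (1/6, 1/2, 1/3), each row's expected payoff is 1: 35/6; 2: 23/3; 3: 6.
Taking the (1/2, 1/4, 1/4)-weighted average: (1/2)·(35/6) + (1/4)·(23/3) + (1/4)·(6) = 19/3.

19/3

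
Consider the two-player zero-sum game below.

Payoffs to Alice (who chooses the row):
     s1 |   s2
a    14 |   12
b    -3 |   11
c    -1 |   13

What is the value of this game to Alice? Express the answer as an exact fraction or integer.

97/8

Row b is strictly dominated by row c, so Alice never plays it.
The remaining 2×2 game on (a, c) × (s1, s2) has no saddle point. Let Alice play a with probability p; indifference gives 14p − (1−p) = 12p + 13(1−p), so p = 7/8.
Similarly Bob's optimal q on s1 is 1/16, and the value is 14·(1/16) + (12)·(15/16) = 97/8.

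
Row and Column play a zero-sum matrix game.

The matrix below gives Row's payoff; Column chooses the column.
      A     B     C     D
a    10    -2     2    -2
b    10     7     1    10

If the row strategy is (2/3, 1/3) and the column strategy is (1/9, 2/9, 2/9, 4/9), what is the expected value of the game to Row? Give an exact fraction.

Against (1/9, 2/9, 2/9, 4/9), each row's expected payoff is a: 2/9; b: 22/3.
Taking the (2/3, 1/3)-weighted average: (2/3)·(2/9) + (1/3)·(22/3) = 70/27.

70/27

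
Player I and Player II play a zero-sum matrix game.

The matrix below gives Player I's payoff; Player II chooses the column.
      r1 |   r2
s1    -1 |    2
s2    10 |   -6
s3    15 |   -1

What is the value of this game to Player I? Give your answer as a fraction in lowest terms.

29/19

Row s2 is strictly dominated by row s3, so Player I never plays it.
The remaining 2×2 game on (s1, s3) × (r1, r2) has no saddle point. Let Player I play s1 with probability p; indifference gives −p + 15(1−p) = 2p − (1−p), so p = 16/19.
Similarly Player II's optimal q on r1 is 3/19, and the value is -1·(3/19) + (2)·(16/19) = 29/19.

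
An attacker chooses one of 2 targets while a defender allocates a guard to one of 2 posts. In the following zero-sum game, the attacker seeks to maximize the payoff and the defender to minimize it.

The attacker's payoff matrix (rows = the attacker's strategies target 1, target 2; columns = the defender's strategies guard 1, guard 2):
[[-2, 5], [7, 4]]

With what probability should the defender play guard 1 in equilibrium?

Row minima are -2 and 4, so the attacker's maximin is 4; column maxima are 7 and 5, so the defender's minimax is 5. These differ, so the equilibrium is in mixed strategies.
Let the defender play guard 1 with probability q. The attacker is indifferent when −2q + 5(1−q) = 7q + 4(1−q), giving q = 1/10.

1/10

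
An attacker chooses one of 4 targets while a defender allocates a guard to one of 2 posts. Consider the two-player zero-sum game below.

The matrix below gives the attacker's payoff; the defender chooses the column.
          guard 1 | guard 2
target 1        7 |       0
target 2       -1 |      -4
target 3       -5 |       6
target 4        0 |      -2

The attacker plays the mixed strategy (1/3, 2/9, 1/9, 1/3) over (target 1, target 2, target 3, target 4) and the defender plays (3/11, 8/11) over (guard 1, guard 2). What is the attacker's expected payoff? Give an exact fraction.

Against (3/11, 8/11), each row's expected payoff is target 1: 21/11; target 2: -35/11; target 3: 3; target 4: -16/11.
Taking the (1/3, 2/9, 1/9, 1/3)-weighted average: (1/3)·(21/11) + (2/9)·(-35/11) + (1/9)·(3) + (1/3)·(-16/11) = -2/9.

-2/9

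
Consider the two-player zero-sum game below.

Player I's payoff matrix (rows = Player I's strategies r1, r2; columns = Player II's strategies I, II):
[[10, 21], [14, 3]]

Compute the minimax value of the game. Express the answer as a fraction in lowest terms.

12

Row minima are 10 and 3, so Player I's maximin is 10; column maxima are 14 and 21, so Player II's minimax is 14. These differ, so the equilibrium is in mixed strategies.
Let Player I play r1 with probability p. Player II is indifferent when 10p + 14(1−p) = 21p + 3(1−p), giving p = 1/2.
Let Player II play I with probability q. Player I is indifferent when 10q + 21(1−q) = 14q + 3(1−q), giving q = 9/11.
The value is 10·(9/11) + (21)·(2/11) = 12.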